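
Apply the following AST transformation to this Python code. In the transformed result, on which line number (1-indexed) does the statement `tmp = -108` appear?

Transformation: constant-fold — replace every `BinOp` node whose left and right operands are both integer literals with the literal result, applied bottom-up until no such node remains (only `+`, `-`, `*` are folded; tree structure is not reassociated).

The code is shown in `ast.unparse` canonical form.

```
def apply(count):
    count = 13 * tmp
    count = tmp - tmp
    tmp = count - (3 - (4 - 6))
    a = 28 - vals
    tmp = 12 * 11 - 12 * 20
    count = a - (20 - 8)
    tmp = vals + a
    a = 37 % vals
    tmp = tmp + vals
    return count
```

Transformed code:
def apply(count):
    count = 13 * tmp
    count = tmp - tmp
    tmp = count - 5
    a = 28 - vals
    tmp = -108
    count = a - 12
    tmp = vals + a
    a = 37 % vals
    tmp = tmp + vals
    return count

6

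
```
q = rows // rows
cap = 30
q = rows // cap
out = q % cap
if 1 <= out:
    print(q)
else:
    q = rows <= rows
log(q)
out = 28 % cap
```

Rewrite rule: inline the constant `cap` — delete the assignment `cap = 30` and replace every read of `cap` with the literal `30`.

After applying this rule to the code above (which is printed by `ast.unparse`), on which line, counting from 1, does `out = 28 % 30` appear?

Transformed code:
q = rows // rows
q = rows // 30
out = q % 30
if 1 <= out:
    print(q)
else:
    q = rows <= rows
log(q)
out = 28 % 30

9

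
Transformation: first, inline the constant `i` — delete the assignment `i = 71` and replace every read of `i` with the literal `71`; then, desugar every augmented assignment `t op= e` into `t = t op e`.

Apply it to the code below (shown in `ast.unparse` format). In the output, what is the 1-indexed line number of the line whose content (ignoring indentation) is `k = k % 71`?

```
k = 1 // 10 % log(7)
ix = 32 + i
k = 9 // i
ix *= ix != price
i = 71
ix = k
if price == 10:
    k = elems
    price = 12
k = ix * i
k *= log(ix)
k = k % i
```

Transformed code:
k = 1 // 10 % log(7)
ix = 32 + 71
k = 9 // 71
ix = ix * (ix != price)
ix = k
if price == 10:
    k = elems
    price = 12
k = ix * 71
k = k * log(ix)
k = k % 71

11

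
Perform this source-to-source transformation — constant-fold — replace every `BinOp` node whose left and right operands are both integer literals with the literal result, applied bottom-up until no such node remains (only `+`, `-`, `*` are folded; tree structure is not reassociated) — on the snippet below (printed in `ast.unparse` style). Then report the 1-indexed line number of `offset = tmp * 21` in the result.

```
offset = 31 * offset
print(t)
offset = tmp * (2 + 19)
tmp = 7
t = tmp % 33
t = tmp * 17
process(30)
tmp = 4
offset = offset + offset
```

3

Transformed code:
offset = 31 * offset
print(t)
offset = tmp * 21
tmp = 7
t = tmp % 33
t = tmp * 17
process(30)
tmp = 4
offset = offset + offset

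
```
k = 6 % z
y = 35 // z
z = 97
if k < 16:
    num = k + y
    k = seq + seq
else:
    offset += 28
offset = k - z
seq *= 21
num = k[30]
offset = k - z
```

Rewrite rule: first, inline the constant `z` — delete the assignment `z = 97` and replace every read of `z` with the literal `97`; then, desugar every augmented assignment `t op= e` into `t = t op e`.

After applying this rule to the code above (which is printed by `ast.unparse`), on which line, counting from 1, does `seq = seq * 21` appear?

9

Transformed code:
k = 6 % 97
y = 35 // 97
if k < 16:
    num = k + y
    k = seq + seq
else:
    offset = offset + 28
offset = k - 97
seq = seq * 21
num = k[30]
offset = k - 97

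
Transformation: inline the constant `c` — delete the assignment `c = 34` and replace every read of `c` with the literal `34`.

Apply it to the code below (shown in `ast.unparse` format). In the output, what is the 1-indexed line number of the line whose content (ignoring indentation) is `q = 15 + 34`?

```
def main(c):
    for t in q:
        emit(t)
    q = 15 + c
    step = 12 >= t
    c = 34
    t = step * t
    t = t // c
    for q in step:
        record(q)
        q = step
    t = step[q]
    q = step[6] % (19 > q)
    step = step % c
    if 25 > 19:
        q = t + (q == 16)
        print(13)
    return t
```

4

Transformed code:
def main(c):
    for t in q:
        emit(t)
    q = 15 + 34
    step = 12 >= t
    t = step * t
    t = t // 34
    for q in step:
        record(q)
        q = step
    t = step[q]
    q = step[6] % (19 > q)
    step = step % 34
    if 25 > 19:
        q = t + (q == 16)
        print(13)
    return t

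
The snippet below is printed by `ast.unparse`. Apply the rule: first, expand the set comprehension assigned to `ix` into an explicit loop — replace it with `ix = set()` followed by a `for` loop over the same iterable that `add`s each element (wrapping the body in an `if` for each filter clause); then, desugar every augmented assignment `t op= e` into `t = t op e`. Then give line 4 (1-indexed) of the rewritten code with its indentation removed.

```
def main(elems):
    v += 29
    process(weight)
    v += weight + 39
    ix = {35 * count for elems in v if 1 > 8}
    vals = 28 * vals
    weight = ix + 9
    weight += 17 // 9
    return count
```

v = v + (weight + 39)

Transformed code:
def main(elems):
    v = v + 29
    process(weight)
    v = v + (weight + 39)
    ix = set()
    for elems in v:
        if 1 > 8:
            ix.add(35 * count)
    vals = 28 * vals
    weight = ix + 9
    weight = weight + 17 // 9
    return count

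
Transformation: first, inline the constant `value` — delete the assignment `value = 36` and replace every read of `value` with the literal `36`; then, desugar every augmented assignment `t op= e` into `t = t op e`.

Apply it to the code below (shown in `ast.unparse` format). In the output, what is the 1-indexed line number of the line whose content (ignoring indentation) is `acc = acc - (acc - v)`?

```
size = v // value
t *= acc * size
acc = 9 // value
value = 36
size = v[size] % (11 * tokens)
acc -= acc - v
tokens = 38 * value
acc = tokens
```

Transformed code:
size = v // 36
t = t * (acc * size)
acc = 9 // 36
size = v[size] % (11 * tokens)
acc = acc - (acc - v)
tokens = 38 * 36
acc = tokens

5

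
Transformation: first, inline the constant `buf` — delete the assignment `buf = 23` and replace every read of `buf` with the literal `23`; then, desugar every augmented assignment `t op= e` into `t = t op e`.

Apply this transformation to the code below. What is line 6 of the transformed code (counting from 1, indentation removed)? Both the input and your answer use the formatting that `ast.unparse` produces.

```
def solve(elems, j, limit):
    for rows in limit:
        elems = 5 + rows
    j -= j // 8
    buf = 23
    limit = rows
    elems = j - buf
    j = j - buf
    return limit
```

elems = j - 23

Transformed code:
def solve(elems, j, limit):
    for rows in limit:
        elems = 5 + rows
    j = j - j // 8
    limit = rows
    elems = j - 23
    j = j - 23
    return limit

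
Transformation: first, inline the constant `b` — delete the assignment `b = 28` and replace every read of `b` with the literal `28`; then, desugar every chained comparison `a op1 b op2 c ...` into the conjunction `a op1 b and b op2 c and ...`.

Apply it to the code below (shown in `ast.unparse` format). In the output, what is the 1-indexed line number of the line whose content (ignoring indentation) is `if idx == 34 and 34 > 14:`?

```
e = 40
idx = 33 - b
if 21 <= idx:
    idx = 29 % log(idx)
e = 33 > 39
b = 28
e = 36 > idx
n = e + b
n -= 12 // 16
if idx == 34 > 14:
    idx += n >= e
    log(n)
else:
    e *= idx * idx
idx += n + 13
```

9

Transformed code:
e = 40
idx = 33 - 28
if 21 <= idx:
    idx = 29 % log(idx)
e = 33 > 39
e = 36 > idx
n = e + 28
n -= 12 // 16
if idx == 34 and 34 > 14:
    idx += n >= e
    log(n)
else:
    e *= idx * idx
idx += n + 13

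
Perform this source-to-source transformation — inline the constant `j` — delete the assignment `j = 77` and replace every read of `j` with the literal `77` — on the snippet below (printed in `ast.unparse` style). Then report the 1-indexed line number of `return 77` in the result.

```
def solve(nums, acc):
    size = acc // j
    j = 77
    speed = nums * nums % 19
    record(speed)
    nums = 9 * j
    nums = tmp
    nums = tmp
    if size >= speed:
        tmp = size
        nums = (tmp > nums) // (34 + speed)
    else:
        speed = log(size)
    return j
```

13

Transformed code:
def solve(nums, acc):
    size = acc // 77
    speed = nums * nums % 19
    record(speed)
    nums = 9 * 77
    nums = tmp
    nums = tmp
    if size >= speed:
        tmp = size
        nums = (tmp > nums) // (34 + speed)
    else:
        speed = log(size)
    return 77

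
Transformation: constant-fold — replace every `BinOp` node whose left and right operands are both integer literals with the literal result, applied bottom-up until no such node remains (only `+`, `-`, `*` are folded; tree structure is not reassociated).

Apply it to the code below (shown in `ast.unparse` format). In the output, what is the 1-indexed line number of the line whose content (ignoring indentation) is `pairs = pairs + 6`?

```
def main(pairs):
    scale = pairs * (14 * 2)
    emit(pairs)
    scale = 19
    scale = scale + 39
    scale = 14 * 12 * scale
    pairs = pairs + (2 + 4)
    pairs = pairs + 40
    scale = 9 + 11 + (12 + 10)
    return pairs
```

Transformed code:
def main(pairs):
    scale = pairs * 28
    emit(pairs)
    scale = 19
    scale = scale + 39
    scale = 168 * scale
    pairs = pairs + 6
    pairs = pairs + 40
    scale = 42
    return pairs

7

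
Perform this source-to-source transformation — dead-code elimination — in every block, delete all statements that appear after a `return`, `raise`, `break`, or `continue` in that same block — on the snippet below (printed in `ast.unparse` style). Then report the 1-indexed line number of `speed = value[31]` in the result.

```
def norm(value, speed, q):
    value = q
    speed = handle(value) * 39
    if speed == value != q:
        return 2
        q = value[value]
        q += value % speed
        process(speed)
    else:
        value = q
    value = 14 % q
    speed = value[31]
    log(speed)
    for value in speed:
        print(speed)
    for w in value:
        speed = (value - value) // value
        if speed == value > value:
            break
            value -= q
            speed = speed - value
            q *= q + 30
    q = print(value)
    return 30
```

9

Transformed code:
def norm(value, speed, q):
    value = q
    speed = handle(value) * 39
    if speed == value != q:
        return 2
    else:
        value = q
    value = 14 % q
    speed = value[31]
    log(speed)
    for value in speed:
        print(speed)
    for w in value:
        speed = (value - value) // value
        if speed == value > value:
            break
    q = print(value)
    return 30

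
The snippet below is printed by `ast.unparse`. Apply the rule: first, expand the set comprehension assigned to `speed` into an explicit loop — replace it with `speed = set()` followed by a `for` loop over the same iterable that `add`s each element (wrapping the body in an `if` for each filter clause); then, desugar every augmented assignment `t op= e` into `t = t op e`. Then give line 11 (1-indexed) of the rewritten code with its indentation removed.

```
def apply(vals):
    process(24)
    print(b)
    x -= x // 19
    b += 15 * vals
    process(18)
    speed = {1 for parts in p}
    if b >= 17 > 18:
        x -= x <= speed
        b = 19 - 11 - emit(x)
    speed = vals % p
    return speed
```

Transformed code:
def apply(vals):
    process(24)
    print(b)
    x = x - x // 19
    b = b + 15 * vals
    process(18)
    speed = set()
    for parts in p:
        speed.add(1)
    if b >= 17 > 18:
        x = x - (x <= speed)
        b = 19 - 11 - emit(x)
    speed = vals % p
    return speed

x = x - (x <= speed)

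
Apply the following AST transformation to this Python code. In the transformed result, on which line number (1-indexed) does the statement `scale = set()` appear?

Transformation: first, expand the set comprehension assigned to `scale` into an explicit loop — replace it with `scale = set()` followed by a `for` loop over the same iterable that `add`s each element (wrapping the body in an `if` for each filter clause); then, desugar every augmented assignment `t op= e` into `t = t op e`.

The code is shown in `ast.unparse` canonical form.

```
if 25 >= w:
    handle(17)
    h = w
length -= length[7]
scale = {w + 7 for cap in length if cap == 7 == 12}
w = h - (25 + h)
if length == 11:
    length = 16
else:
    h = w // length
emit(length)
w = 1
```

5

Transformed code:
if 25 >= w:
    handle(17)
    h = w
length = length - length[7]
scale = set()
for cap in length:
    if cap == 7 == 12:
        scale.add(w + 7)
w = h - (25 + h)
if length == 11:
    length = 16
else:
    h = w // length
emit(length)
w = 1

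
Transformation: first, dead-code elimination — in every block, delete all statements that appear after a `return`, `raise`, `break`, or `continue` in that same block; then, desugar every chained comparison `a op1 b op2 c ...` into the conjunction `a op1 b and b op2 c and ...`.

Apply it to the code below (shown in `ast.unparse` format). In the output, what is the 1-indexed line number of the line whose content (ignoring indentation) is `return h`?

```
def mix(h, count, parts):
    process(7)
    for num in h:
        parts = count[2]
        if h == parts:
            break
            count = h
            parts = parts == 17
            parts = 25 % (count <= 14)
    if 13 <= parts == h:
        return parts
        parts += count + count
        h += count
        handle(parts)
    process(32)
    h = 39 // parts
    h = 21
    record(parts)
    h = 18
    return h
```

Transformed code:
def mix(h, count, parts):
    process(7)
    for num in h:
        parts = count[2]
        if h == parts:
            break
    if 13 <= parts and parts == h:
        return parts
    process(32)
    h = 39 // parts
    h = 21
    record(parts)
    h = 18
    return h

14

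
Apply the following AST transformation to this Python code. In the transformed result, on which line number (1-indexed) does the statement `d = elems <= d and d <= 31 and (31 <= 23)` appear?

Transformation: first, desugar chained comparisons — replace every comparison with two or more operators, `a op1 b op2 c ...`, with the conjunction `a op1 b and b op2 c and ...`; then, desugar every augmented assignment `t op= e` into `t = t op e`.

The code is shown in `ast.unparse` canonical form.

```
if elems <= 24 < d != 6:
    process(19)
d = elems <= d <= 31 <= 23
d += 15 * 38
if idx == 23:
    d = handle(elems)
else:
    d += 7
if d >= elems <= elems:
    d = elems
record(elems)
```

3

Transformed code:
if elems <= 24 and 24 < d and (d != 6):
    process(19)
d = elems <= d and d <= 31 and (31 <= 23)
d = d + 15 * 38
if idx == 23:
    d = handle(elems)
else:
    d = d + 7
if d >= elems and elems <= elems:
    d = elems
record(elems)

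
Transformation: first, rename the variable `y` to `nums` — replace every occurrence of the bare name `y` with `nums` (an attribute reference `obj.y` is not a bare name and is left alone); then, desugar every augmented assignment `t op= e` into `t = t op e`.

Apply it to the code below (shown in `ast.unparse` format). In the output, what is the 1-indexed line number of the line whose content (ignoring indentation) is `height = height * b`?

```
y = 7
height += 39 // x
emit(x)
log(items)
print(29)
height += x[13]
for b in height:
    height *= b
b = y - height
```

Transformed code:
nums = 7
height = height + 39 // x
emit(x)
log(items)
print(29)
height = height + x[13]
for b in height:
    height = height * b
b = nums - height

8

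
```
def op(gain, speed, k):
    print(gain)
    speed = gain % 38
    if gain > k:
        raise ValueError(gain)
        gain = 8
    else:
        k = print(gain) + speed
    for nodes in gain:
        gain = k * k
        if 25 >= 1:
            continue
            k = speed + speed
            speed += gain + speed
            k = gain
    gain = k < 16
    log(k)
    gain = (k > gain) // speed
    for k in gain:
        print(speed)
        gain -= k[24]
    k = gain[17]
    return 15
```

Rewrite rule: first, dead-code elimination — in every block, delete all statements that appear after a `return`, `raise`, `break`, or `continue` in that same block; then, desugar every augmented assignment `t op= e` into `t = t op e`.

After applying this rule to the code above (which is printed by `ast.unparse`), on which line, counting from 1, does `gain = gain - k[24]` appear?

Transformed code:
def op(gain, speed, k):
    print(gain)
    speed = gain % 38
    if gain > k:
        raise ValueError(gain)
    else:
        k = print(gain) + speed
    for nodes in gain:
        gain = k * k
        if 25 >= 1:
            continue
    gain = k < 16
    log(k)
    gain = (k > gain) // speed
    for k in gain:
        print(speed)
        gain = gain - k[24]
    k = gain[17]
    return 15

17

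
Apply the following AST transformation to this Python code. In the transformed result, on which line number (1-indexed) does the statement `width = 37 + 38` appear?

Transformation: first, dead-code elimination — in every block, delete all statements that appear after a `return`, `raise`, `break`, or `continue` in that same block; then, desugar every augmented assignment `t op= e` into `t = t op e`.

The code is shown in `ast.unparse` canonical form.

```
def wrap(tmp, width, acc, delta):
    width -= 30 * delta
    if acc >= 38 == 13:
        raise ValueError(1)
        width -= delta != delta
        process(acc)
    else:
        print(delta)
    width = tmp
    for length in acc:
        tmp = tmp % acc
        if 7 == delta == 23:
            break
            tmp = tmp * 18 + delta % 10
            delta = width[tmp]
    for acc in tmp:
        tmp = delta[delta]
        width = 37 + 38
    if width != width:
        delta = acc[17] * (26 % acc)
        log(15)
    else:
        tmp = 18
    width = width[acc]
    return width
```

14

Transformed code:
def wrap(tmp, width, acc, delta):
    width = width - 30 * delta
    if acc >= 38 == 13:
        raise ValueError(1)
    else:
        print(delta)
    width = tmp
    for length in acc:
        tmp = tmp % acc
        if 7 == delta == 23:
            break
    for acc in tmp:
        tmp = delta[delta]
        width = 37 + 38
    if width != width:
        delta = acc[17] * (26 % acc)
        log(15)
    else:
        tmp = 18
    width = width[acc]
    return width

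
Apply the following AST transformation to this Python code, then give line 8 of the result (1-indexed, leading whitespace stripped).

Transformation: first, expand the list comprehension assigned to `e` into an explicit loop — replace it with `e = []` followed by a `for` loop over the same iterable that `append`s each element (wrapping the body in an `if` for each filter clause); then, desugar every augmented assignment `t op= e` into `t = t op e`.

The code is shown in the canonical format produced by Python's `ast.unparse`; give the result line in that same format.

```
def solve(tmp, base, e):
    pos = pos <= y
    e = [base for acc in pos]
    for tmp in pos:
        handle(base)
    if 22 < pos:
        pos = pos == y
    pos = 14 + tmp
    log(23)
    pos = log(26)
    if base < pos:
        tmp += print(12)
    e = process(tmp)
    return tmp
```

Transformed code:
def solve(tmp, base, e):
    pos = pos <= y
    e = []
    for acc in pos:
        e.append(base)
    for tmp in pos:
        handle(base)
    if 22 < pos:
        pos = pos == y
    pos = 14 + tmp
    log(23)
    pos = log(26)
    if base < pos:
        tmp = tmp + print(12)
    e = process(tmp)
    return tmp

if 22 < pos:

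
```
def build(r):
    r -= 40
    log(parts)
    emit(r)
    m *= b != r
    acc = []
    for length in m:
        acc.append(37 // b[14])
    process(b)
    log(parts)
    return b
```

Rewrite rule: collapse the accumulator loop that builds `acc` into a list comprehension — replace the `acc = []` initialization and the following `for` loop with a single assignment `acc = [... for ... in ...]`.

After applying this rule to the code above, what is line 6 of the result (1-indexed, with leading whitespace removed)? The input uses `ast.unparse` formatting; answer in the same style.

acc = [37 // b[14] for length in m]

Transformed code:
def build(r):
    r -= 40
    log(parts)
    emit(r)
    m *= b != r
    acc = [37 // b[14] for length in m]
    process(b)
    log(parts)
    return b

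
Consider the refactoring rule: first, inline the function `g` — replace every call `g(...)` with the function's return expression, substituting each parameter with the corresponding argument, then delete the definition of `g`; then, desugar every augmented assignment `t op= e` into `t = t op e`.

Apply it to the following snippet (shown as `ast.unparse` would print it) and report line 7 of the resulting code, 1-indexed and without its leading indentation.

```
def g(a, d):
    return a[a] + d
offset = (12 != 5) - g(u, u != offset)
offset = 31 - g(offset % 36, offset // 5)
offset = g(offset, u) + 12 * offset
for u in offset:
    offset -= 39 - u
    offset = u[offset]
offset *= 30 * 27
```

Transformed code:
offset = (12 != 5) - (u[u] + (u != offset))
offset = 31 - ((offset % 36)[offset % 36] + offset // 5)
offset = offset[offset] + u + 12 * offset
for u in offset:
    offset = offset - (39 - u)
    offset = u[offset]
offset = offset * (30 * 27)

offset = offset * (30 * 27)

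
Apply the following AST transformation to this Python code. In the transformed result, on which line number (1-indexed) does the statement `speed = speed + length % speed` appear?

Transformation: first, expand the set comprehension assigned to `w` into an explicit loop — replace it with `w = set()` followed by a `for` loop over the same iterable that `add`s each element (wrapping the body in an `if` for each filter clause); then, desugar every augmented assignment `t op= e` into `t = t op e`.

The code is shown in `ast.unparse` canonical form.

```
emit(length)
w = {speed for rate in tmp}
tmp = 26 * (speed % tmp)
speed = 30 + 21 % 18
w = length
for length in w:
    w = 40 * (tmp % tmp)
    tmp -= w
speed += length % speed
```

11

Transformed code:
emit(length)
w = set()
for rate in tmp:
    w.add(speed)
tmp = 26 * (speed % tmp)
speed = 30 + 21 % 18
w = length
for length in w:
    w = 40 * (tmp % tmp)
    tmp = tmp - w
speed = speed + length % speed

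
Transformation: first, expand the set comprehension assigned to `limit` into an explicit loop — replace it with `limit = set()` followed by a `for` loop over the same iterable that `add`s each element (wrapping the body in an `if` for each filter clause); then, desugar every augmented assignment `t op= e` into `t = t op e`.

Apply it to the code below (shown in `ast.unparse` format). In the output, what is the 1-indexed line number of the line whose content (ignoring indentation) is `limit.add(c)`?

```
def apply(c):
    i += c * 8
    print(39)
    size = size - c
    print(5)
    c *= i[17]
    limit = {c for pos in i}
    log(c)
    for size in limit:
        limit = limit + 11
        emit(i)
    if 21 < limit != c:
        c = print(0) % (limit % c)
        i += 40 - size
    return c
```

Transformed code:
def apply(c):
    i = i + c * 8
    print(39)
    size = size - c
    print(5)
    c = c * i[17]
    limit = set()
    for pos in i:
        limit.add(c)
    log(c)
    for size in limit:
        limit = limit + 11
        emit(i)
    if 21 < limit != c:
        c = print(0) % (limit % c)
        i = i + (40 - size)
    return c

9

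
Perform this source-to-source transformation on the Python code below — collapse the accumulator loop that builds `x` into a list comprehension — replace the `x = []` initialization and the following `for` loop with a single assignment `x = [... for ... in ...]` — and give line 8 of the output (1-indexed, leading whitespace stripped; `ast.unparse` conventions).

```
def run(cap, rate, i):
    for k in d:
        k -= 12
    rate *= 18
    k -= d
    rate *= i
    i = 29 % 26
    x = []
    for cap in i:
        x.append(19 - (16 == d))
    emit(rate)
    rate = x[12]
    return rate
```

Transformed code:
def run(cap, rate, i):
    for k in d:
        k -= 12
    rate *= 18
    k -= d
    rate *= i
    i = 29 % 26
    x = [19 - (16 == d) for cap in i]
    emit(rate)
    rate = x[12]
    return rate

x = [19 - (16 == d) for cap in i]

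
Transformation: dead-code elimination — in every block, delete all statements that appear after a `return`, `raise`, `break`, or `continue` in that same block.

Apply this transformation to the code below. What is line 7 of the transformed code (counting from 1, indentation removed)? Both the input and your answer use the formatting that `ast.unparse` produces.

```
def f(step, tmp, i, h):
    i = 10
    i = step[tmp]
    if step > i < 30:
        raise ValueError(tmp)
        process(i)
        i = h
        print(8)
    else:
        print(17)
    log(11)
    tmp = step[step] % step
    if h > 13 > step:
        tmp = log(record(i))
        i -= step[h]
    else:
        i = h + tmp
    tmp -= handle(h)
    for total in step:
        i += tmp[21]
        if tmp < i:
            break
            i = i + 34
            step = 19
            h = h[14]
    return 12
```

Transformed code:
def f(step, tmp, i, h):
    i = 10
    i = step[tmp]
    if step > i < 30:
        raise ValueError(tmp)
    else:
        print(17)
    log(11)
    tmp = step[step] % step
    if h > 13 > step:
        tmp = log(record(i))
        i -= step[h]
    else:
        i = h + tmp
    tmp -= handle(h)
    for total in step:
        i += tmp[21]
        if tmp < i:
            break
    return 12

print(17)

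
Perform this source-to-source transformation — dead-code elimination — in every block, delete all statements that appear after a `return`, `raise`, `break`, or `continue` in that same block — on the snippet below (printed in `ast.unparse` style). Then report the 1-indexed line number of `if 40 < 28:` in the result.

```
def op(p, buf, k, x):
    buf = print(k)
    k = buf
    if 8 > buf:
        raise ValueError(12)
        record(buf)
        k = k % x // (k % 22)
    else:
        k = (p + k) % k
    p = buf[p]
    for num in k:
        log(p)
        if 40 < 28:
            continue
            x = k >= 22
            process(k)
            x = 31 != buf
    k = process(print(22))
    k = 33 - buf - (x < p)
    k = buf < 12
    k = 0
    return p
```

Transformed code:
def op(p, buf, k, x):
    buf = print(k)
    k = buf
    if 8 > buf:
        raise ValueError(12)
    else:
        k = (p + k) % k
    p = buf[p]
    for num in k:
        log(p)
        if 40 < 28:
            continue
    k = process(print(22))
    k = 33 - buf - (x < p)
    k = buf < 12
    k = 0
    return p

11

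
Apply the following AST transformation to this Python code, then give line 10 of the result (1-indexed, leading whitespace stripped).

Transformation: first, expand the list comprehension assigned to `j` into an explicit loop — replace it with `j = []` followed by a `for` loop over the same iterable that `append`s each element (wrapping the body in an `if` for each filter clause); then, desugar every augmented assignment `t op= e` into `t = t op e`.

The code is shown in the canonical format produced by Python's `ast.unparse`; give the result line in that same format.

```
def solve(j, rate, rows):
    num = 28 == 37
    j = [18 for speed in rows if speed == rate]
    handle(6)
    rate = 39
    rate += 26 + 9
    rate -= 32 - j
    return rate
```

Transformed code:
def solve(j, rate, rows):
    num = 28 == 37
    j = []
    for speed in rows:
        if speed == rate:
            j.append(18)
    handle(6)
    rate = 39
    rate = rate + (26 + 9)
    rate = rate - (32 - j)
    return rate

rate = rate - (32 - j)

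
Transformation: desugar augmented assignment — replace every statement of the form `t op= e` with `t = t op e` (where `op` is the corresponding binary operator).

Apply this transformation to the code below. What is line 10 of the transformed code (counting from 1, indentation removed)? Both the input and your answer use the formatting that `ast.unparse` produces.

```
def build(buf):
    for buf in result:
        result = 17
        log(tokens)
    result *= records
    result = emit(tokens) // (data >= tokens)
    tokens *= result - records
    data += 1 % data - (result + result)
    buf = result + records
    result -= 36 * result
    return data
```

Transformed code:
def build(buf):
    for buf in result:
        result = 17
        log(tokens)
    result = result * records
    result = emit(tokens) // (data >= tokens)
    tokens = tokens * (result - records)
    data = data + (1 % data - (result + result))
    buf = result + records
    result = result - 36 * result
    return data

result = result - 36 * result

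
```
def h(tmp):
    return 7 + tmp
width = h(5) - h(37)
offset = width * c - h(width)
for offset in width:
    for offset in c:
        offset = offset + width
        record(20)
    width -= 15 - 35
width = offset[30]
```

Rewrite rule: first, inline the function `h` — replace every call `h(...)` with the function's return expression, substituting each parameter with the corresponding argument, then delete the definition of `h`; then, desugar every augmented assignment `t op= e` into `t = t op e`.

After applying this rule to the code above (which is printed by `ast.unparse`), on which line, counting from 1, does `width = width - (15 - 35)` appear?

Transformed code:
width = 7 + 5 - (7 + 37)
offset = width * c - (7 + width)
for offset in width:
    for offset in c:
        offset = offset + width
        record(20)
    width = width - (15 - 35)
width = offset[30]

7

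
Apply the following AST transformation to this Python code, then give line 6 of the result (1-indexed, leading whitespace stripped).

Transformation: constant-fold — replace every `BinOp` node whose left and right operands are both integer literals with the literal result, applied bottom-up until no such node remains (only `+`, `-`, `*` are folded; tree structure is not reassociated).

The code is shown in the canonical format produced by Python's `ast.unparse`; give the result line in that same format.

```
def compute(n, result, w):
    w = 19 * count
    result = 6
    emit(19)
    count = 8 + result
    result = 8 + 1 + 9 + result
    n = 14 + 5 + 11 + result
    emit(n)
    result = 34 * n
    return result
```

result = 18 + result

Transformed code:
def compute(n, result, w):
    w = 19 * count
    result = 6
    emit(19)
    count = 8 + result
    result = 18 + result
    n = 30 + result
    emit(n)
    result = 34 * n
    return result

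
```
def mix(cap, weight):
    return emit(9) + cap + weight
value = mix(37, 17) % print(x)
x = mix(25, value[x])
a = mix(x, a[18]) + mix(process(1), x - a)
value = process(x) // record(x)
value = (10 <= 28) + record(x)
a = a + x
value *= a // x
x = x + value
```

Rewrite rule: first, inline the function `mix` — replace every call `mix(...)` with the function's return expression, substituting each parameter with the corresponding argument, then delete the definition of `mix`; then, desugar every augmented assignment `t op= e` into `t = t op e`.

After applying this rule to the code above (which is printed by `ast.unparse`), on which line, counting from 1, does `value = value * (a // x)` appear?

7

Transformed code:
value = (emit(9) + 37 + 17) % print(x)
x = emit(9) + 25 + value[x]
a = emit(9) + x + a[18] + (emit(9) + process(1) + (x - a))
value = process(x) // record(x)
value = (10 <= 28) + record(x)
a = a + x
value = value * (a // x)
x = x + value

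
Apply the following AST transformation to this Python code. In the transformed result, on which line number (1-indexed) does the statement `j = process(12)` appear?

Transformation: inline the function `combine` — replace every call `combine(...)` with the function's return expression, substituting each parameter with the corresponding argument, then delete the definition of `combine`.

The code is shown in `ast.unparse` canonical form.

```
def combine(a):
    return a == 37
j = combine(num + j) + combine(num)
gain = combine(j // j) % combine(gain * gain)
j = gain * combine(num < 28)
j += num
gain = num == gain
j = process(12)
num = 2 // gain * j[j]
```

Transformed code:
j = (num + j == 37) + (num == 37)
gain = (j // j == 37) % (gain * gain == 37)
j = gain * ((num < 28) == 37)
j += num
gain = num == gain
j = process(12)
num = 2 // gain * j[j]

6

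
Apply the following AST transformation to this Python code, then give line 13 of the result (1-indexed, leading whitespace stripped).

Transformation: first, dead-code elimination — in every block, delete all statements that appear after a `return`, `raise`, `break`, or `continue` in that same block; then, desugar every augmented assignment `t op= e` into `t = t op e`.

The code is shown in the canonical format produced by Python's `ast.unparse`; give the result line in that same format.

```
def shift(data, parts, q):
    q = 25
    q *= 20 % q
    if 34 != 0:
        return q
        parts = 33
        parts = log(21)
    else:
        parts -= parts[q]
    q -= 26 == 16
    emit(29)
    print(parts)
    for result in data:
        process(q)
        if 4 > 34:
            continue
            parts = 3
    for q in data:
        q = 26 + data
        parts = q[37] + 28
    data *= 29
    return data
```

Transformed code:
def shift(data, parts, q):
    q = 25
    q = q * (20 % q)
    if 34 != 0:
        return q
    else:
        parts = parts - parts[q]
    q = q - (26 == 16)
    emit(29)
    print(parts)
    for result in data:
        process(q)
        if 4 > 34:
            continue
    for q in data:
        q = 26 + data
        parts = q[37] + 28
    data = data * 29
    return data

if 4 > 34:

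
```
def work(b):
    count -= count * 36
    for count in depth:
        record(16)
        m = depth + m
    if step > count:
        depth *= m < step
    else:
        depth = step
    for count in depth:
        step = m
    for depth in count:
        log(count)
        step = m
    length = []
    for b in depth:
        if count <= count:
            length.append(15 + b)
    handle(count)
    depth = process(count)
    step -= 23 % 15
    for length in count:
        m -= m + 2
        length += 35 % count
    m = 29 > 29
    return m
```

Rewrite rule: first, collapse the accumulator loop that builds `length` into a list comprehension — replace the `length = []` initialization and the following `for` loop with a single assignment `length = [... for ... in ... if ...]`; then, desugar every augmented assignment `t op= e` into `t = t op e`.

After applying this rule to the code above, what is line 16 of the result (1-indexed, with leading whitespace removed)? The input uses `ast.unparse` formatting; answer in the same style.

Transformed code:
def work(b):
    count = count - count * 36
    for count in depth:
        record(16)
        m = depth + m
    if step > count:
        depth = depth * (m < step)
    else:
        depth = step
    for count in depth:
        step = m
    for depth in count:
        log(count)
        step = m
    length = [15 + b for b in depth if count <= count]
    handle(count)
    depth = process(count)
    step = step - 23 % 15
    for length in count:
        m = m - (m + 2)
        length = length + 35 % count
    m = 29 > 29
    return m

handle(count)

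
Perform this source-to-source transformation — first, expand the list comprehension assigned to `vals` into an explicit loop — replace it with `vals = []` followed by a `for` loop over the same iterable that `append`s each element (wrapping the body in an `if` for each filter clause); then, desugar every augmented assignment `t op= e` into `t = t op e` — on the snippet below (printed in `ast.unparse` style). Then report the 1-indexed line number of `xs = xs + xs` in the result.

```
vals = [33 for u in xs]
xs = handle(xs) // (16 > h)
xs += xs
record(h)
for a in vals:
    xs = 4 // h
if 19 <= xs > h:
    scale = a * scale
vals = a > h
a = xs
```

Transformed code:
vals = []
for u in xs:
    vals.append(33)
xs = handle(xs) // (16 > h)
xs = xs + xs
record(h)
for a in vals:
    xs = 4 // h
if 19 <= xs > h:
    scale = a * scale
vals = a > h
a = xs

5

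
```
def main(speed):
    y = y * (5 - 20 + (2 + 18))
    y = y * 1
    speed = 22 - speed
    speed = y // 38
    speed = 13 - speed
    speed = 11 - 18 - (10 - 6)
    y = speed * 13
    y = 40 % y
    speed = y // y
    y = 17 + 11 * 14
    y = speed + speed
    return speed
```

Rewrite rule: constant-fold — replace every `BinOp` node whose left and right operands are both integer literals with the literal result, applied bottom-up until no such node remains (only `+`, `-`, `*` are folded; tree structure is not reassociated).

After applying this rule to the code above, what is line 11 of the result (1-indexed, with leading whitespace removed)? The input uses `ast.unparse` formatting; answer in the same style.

y = 171

Transformed code:
def main(speed):
    y = y * 5
    y = y * 1
    speed = 22 - speed
    speed = y // 38
    speed = 13 - speed
    speed = -11
    y = speed * 13
    y = 40 % y
    speed = y // y
    y = 171
    y = speed + speed
    return speed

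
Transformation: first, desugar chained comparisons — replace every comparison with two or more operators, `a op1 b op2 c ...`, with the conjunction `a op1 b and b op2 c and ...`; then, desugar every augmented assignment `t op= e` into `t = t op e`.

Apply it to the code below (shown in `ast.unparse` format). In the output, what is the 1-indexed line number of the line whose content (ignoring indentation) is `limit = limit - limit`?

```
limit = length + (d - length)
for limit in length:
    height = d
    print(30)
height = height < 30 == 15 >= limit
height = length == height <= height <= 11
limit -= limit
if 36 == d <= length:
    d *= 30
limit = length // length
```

7

Transformed code:
limit = length + (d - length)
for limit in length:
    height = d
    print(30)
height = height < 30 and 30 == 15 and (15 >= limit)
height = length == height and height <= height and (height <= 11)
limit = limit - limit
if 36 == d and d <= length:
    d = d * 30
limit = length // length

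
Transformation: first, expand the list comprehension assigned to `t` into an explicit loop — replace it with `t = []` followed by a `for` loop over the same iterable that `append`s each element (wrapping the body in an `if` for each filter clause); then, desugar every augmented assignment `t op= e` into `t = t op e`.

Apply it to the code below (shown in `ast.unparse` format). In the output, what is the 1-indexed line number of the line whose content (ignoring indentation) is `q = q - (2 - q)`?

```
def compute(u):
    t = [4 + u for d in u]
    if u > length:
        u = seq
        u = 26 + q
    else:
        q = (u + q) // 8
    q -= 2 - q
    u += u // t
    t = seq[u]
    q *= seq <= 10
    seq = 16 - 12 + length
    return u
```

Transformed code:
def compute(u):
    t = []
    for d in u:
        t.append(4 + u)
    if u > length:
        u = seq
        u = 26 + q
    else:
        q = (u + q) // 8
    q = q - (2 - q)
    u = u + u // t
    t = seq[u]
    q = q * (seq <= 10)
    seq = 16 - 12 + length
    return u

10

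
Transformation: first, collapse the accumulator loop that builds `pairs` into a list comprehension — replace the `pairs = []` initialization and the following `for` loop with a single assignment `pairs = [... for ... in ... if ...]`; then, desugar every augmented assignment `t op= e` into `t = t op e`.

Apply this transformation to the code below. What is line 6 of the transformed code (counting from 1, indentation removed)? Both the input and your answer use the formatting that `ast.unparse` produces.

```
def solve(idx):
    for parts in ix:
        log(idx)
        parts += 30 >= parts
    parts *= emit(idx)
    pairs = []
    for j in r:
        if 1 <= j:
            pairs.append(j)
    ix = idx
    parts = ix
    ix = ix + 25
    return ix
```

Transformed code:
def solve(idx):
    for parts in ix:
        log(idx)
        parts = parts + (30 >= parts)
    parts = parts * emit(idx)
    pairs = [j for j in r if 1 <= j]
    ix = idx
    parts = ix
    ix = ix + 25
    return ix

pairs = [j for j in r if 1 <= j]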